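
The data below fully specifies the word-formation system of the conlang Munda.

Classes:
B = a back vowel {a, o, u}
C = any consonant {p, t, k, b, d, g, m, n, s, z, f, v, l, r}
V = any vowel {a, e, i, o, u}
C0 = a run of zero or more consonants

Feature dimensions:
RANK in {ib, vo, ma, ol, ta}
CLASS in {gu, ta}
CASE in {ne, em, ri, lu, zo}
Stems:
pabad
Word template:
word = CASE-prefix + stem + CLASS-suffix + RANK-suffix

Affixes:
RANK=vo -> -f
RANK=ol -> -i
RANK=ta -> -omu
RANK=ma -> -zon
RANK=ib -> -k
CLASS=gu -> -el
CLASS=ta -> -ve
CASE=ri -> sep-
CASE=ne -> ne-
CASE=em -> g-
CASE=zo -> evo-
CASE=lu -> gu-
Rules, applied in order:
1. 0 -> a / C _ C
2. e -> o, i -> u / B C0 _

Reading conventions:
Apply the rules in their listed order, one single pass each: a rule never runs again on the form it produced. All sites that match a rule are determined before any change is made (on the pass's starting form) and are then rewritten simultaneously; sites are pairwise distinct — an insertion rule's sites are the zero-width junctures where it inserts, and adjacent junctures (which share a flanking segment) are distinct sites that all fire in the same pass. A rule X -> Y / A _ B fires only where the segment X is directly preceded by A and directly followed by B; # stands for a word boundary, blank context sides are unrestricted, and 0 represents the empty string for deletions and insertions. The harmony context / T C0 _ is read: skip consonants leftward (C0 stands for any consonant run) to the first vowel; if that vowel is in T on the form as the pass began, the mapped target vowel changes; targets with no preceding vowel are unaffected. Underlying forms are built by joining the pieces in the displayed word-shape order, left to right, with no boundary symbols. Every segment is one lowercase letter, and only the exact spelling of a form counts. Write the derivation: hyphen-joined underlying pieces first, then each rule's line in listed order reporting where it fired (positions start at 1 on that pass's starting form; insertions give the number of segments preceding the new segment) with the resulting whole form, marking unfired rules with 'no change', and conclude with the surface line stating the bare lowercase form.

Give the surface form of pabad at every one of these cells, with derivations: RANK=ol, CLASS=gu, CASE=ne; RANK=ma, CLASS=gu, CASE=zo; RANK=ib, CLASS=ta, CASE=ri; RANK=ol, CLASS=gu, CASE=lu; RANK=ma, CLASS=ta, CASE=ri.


cell RANK=ol, CLASS=gu, CASE=ne:
underlying: ne-pabad-el-i
1. 0 -> a / C _ C: no change
2. e -> o, i -> u / B C0 _: fires at position(s) 8: nepabadoli
surface: nepabadoli

cell RANK=ma, CLASS=gu, CASE=zo:
underlying: evo-pabad-el-zon
1. 0 -> a / C _ C: inserts after position(s) 10: evopabadelazon
2. e -> o, i -> u / B C0 _: fires at position(s) 9: evopabadolazon
surface: evopabadolazon

cell RANK=ib, CLASS=ta, CASE=ri:
underlying: sep-pabad-ve-k
1. 0 -> a / C _ C: inserts after position(s) 3, 8: sepapabadavek
2. e -> o, i -> u / B C0 _: fires at position(s) 12: sepapabadavok
surface: sepapabadavok

cell RANK=ol, CLASS=gu, CASE=lu:
underlying: gu-pabad-el-i
1. 0 -> a / C _ C: no change
2. e -> o, i -> u / B C0 _: fires at position(s) 8: gupabadoli
surface: gupabadoli

cell RANK=ma, CLASS=ta, CASE=ri:
underlying: sep-pabad-ve-zon
1. 0 -> a / C _ C: inserts after position(s) 3, 8: sepapabadavezon
2. e -> o, i -> u / B C0 _: fires at position(s) 12: sepapabadavozon
surface: sepapabadavozon


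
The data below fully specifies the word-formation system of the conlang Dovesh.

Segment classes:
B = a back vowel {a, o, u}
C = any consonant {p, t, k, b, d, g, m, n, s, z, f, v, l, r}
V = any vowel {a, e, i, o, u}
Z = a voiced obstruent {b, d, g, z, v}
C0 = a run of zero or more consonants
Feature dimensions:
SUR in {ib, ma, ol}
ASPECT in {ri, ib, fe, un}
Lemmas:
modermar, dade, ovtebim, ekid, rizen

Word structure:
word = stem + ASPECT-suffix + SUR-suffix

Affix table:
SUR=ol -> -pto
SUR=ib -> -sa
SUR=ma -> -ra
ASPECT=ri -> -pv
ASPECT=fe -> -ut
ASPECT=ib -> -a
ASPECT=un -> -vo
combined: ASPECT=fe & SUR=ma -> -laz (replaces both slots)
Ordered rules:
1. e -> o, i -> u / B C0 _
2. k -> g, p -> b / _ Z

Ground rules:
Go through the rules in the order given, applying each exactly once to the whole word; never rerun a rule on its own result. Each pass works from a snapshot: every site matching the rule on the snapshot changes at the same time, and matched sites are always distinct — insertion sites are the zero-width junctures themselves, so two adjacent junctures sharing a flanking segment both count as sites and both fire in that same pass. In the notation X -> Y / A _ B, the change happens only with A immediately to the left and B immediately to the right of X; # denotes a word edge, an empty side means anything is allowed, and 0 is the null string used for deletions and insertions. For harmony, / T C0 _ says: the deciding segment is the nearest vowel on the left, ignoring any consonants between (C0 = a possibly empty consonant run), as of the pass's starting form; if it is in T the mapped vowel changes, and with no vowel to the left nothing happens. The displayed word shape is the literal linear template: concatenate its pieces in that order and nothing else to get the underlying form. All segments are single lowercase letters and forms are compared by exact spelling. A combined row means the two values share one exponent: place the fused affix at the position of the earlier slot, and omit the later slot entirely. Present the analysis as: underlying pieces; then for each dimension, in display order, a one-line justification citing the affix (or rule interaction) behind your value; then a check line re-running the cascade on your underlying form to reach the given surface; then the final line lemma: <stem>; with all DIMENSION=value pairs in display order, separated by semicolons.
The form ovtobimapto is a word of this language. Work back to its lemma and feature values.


underlying: ovtebim-a-pto
SUR=ol - signalled by the affix -pto
ASPECT=ib - signalled by the affix -a
check: ovtebimapto -> ovtobimapto -> ovtobimapto
lemma: ovtebim; SUR=ol; ASPECT=ib


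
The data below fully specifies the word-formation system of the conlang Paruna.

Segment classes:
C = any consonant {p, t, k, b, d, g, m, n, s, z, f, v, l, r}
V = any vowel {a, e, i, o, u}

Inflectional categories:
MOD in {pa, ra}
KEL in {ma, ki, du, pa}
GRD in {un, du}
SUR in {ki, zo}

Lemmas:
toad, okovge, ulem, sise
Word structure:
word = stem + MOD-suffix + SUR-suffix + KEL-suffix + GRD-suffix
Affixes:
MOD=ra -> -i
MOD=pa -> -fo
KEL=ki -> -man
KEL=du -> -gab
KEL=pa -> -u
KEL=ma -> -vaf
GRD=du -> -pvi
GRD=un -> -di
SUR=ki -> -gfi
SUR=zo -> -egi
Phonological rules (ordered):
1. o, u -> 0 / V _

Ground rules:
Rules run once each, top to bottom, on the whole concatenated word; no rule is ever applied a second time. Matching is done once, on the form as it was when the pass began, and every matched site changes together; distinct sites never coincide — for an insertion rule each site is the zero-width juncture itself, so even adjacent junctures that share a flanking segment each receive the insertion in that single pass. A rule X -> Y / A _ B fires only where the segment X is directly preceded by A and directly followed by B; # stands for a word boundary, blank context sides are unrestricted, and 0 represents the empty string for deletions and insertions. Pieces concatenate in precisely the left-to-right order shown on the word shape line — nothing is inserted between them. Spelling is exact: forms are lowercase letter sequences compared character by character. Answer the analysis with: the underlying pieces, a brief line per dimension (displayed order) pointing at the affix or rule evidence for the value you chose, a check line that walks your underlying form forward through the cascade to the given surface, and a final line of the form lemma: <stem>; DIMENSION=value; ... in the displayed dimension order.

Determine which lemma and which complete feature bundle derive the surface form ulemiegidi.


underlying: ulem-i-egi-u-di
MOD=ra - signalled by the affix -i
KEL=pa - signalled by the affix -u
GRD=un - signalled by the affix -di
SUR=zo - signalled by the affix -egi
check: ulemiegiudi -> ulemiegidi
lemma: ulem; MOD=ra; KEL=pa; GRD=un; SUR=zo


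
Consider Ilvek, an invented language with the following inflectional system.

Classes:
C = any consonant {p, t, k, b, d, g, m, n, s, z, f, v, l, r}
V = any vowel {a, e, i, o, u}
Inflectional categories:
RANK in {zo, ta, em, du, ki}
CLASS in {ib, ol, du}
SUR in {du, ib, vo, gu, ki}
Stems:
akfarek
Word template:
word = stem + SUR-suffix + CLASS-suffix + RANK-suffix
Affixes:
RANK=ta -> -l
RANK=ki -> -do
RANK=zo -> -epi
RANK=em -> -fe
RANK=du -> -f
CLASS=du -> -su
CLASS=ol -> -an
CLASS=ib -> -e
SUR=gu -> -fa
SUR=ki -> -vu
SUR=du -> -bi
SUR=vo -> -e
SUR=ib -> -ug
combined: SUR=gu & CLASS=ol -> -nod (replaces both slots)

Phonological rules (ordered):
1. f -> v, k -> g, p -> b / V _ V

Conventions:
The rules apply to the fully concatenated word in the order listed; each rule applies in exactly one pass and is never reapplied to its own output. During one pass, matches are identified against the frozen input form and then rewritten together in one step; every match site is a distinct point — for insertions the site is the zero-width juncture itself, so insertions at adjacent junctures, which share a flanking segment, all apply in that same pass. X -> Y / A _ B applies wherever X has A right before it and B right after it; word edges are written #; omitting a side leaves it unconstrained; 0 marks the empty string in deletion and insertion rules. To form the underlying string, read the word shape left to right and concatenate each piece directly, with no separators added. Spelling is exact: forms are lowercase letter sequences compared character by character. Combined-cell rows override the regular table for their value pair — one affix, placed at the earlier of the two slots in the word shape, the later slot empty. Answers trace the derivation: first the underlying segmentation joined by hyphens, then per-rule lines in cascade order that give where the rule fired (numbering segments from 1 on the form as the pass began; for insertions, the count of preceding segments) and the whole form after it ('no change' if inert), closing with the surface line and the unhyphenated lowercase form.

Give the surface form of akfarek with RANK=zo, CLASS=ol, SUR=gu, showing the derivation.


underlying: akfarek-nod-epi
1. f -> v, k -> g, p -> b / V _ V: fires at position(s) 12: akfareknodebi
surface: akfareknodebi


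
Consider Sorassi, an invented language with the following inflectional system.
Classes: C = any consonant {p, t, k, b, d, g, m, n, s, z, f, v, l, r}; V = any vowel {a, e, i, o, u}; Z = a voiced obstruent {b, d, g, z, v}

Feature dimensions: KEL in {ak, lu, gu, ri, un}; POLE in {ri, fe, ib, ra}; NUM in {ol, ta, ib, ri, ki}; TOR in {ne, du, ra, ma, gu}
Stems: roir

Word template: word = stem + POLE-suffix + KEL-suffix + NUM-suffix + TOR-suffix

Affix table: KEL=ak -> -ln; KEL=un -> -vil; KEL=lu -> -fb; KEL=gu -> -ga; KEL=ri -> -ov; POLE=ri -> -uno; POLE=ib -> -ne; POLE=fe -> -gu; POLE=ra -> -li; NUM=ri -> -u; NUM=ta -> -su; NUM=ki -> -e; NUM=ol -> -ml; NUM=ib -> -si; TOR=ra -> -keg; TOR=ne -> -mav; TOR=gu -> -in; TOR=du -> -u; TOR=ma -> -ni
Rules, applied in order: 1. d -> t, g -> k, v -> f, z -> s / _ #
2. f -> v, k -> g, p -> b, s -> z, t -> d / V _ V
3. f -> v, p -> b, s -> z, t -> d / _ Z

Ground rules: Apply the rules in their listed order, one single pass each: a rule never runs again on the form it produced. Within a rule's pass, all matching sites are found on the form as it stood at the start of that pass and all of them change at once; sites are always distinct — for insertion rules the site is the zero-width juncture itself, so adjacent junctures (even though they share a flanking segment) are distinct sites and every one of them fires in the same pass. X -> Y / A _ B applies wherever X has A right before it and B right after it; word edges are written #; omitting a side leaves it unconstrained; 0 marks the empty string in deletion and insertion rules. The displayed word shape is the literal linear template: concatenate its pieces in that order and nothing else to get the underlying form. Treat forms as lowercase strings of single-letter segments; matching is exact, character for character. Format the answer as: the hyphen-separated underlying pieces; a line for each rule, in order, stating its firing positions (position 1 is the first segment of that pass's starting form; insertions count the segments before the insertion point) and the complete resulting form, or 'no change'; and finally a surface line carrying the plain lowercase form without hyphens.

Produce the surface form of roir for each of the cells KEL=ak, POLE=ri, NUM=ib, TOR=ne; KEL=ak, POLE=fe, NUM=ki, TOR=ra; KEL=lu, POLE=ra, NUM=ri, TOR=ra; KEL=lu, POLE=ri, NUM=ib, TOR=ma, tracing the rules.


cell KEL=ak, POLE=ri, NUM=ib, TOR=ne:
underlying: roir-uno-ln-si-mav
1. d -> t, g -> k, v -> f, z -> s / _ #: fires at position(s) 14: roirunolnsimaf
2. f -> v, k -> g, p -> b, s -> z, t -> d / V _ V: no change
3. f -> v, p -> b, s -> z, t -> d / _ Z: no change
surface: roirunolnsimaf

cell KEL=ak, POLE=fe, NUM=ki, TOR=ra:
underlying: roir-gu-ln-e-keg
1. d -> t, g -> k, v -> f, z -> s / _ #: fires at position(s) 12: roirgulnekek
2. f -> v, k -> g, p -> b, s -> z, t -> d / V _ V: fires at position(s) 10: roirgulnegek
3. f -> v, p -> b, s -> z, t -> d / _ Z: no change
surface: roirgulnegek

cell KEL=lu, POLE=ra, NUM=ri, TOR=ra:
underlying: roir-li-fb-u-keg
1. d -> t, g -> k, v -> f, z -> s / _ #: fires at position(s) 12: roirlifbukek
2. f -> v, k -> g, p -> b, s -> z, t -> d / V _ V: fires at position(s) 10: roirlifbugek
3. f -> v, p -> b, s -> z, t -> d / _ Z: fires at position(s) 7: roirlivbugek
surface: roirlivbugek

cell KEL=lu, POLE=ri, NUM=ib, TOR=ma:
underlying: roir-uno-fb-si-ni
1. d -> t, g -> k, v -> f, z -> s / _ #: no change
2. f -> v, k -> g, p -> b, s -> z, t -> d / V _ V: no change
3. f -> v, p -> b, s -> z, t -> d / _ Z: fires at position(s) 8: roirunovbsini
surface: roirunovbsini


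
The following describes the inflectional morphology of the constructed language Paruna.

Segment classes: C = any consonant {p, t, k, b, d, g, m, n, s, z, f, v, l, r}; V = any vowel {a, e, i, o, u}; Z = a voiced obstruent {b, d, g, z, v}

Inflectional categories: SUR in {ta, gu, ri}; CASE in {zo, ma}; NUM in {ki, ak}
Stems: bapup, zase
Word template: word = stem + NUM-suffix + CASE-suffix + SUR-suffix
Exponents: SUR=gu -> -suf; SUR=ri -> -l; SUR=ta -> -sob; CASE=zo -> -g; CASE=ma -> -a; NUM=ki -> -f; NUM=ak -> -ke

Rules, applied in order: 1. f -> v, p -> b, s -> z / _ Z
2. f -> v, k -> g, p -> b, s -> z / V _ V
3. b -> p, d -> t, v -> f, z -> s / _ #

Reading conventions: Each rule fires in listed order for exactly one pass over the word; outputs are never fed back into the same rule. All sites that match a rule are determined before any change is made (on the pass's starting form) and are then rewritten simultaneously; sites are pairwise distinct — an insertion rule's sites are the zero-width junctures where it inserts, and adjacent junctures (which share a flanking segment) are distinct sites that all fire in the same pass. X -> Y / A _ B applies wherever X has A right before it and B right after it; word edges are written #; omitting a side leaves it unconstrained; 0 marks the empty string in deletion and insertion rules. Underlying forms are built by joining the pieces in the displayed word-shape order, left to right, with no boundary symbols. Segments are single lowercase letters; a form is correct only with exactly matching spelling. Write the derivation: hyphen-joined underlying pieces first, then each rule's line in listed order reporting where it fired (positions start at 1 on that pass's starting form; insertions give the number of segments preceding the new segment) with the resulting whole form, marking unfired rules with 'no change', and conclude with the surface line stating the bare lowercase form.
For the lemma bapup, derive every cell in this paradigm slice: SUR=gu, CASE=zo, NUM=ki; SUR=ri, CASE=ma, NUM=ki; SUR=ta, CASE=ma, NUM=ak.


cell SUR=gu, CASE=zo, NUM=ki:
underlying: bapup-f-g-suf
1. f -> v, p -> b, s -> z / _ Z: fires at position(s) 6: bapupvgsuf
2. f -> v, k -> g, p -> b, s -> z / V _ V: fires at position(s) 3: babupvgsuf
3. b -> p, d -> t, v -> f, z -> s / _ #: no change
surface: babupvgsuf

cell SUR=ri, CASE=ma, NUM=ki:
underlying: bapup-f-a-l
1. f -> v, p -> b, s -> z / _ Z: no change
2. f -> v, k -> g, p -> b, s -> z / V _ V: fires at position(s) 3: babupfal
3. b -> p, d -> t, v -> f, z -> s / _ #: no change
surface: babupfal

cell SUR=ta, CASE=ma, NUM=ak:
underlying: bapup-ke-a-sob
1. f -> v, p -> b, s -> z / _ Z: no change
2. f -> v, k -> g, p -> b, s -> z / V _ V: fires at position(s) 3, 9: babupkeazob
3. b -> p, d -> t, v -> f, z -> s / _ #: fires at position(s) 11: babupkeazop
surface: babupkeazop


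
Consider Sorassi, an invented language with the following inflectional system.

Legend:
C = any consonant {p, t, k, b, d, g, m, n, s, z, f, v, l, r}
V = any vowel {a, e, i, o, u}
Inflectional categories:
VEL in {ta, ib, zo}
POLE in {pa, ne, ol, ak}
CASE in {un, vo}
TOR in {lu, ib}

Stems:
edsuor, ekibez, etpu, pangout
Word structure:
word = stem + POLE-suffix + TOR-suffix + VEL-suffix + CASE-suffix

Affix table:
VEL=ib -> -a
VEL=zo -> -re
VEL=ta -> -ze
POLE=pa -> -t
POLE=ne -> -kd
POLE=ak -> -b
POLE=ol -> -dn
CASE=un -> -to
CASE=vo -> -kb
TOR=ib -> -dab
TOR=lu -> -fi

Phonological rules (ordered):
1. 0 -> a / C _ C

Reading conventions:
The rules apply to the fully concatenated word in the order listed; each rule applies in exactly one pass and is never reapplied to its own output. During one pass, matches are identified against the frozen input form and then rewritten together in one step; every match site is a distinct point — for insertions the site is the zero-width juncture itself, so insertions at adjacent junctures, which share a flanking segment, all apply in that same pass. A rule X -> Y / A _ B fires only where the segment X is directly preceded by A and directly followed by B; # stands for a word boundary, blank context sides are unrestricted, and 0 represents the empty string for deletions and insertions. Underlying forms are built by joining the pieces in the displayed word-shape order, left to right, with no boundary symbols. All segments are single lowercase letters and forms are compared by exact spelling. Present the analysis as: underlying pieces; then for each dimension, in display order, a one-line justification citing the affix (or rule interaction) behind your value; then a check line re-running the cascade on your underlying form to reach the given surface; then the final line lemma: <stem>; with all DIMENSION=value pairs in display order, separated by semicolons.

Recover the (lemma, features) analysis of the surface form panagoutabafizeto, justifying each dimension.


underlying: pangout-b-fi-ze-to
VEL=ta - signalled by the affix -ze
POLE=ak - signalled by the affix -b
CASE=un - signalled by the affix -to
TOR=lu - signalled by the affix -fi
check: pangoutbfizeto -> panagoutabafizeto
lemma: pangout; VEL=ta; POLE=ak; CASE=un; TOR=lu


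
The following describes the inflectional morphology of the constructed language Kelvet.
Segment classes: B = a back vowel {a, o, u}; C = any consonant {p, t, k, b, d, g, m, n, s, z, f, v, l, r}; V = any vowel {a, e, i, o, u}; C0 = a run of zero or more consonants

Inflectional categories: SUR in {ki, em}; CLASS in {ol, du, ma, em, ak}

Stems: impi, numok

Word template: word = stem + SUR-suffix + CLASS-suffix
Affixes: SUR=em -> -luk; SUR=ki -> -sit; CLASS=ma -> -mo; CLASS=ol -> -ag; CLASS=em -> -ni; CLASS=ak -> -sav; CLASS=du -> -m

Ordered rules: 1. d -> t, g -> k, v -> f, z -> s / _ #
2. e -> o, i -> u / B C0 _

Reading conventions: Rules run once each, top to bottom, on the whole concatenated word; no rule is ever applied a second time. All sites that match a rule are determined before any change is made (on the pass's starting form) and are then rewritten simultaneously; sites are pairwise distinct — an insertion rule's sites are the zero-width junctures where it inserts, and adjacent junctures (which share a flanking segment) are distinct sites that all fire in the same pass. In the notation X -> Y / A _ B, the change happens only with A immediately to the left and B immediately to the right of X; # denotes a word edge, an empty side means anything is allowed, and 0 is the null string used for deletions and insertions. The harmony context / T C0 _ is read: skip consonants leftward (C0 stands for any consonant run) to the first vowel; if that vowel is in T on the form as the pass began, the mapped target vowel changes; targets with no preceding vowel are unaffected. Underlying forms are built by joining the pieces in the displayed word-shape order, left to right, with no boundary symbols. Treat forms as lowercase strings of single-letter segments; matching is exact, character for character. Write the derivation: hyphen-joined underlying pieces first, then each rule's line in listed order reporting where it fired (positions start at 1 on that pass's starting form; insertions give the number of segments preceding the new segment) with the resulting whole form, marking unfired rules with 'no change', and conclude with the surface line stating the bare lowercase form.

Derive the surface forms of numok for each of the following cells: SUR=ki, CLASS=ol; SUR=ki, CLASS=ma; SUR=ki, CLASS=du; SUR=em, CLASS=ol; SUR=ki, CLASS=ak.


cell SUR=ki, CLASS=ol:
underlying: numok-sit-ag
1. d -> t, g -> k, v -> f, z -> s / _ #: fires at position(s) 10: numoksitak
2. e -> o, i -> u / B C0 _: fires at position(s) 7: numoksutak
surface: numoksutak

cell SUR=ki, CLASS=ma:
underlying: numok-sit-mo
1. d -> t, g -> k, v -> f, z -> s / _ #: no change
2. e -> o, i -> u / B C0 _: fires at position(s) 7: numoksutmo
surface: numoksutmo

cell SUR=ki, CLASS=du:
underlying: numok-sit-m
1. d -> t, g -> k, v -> f, z -> s / _ #: no change
2. e -> o, i -> u / B C0 _: fires at position(s) 7: numoksutm
surface: numoksutm

cell SUR=em, CLASS=ol:
underlying: numok-luk-ag
1. d -> t, g -> k, v -> f, z -> s / _ #: fires at position(s) 10: numoklukak
2. e -> o, i -> u / B C0 _: no change
surface: numoklukak

cell SUR=ki, CLASS=ak:
underlying: numok-sit-sav
1. d -> t, g -> k, v -> f, z -> s / _ #: fires at position(s) 11: numoksitsaf
2. e -> o, i -> u / B C0 _: fires at position(s) 7: numoksutsaf
surface: numoksutsaf


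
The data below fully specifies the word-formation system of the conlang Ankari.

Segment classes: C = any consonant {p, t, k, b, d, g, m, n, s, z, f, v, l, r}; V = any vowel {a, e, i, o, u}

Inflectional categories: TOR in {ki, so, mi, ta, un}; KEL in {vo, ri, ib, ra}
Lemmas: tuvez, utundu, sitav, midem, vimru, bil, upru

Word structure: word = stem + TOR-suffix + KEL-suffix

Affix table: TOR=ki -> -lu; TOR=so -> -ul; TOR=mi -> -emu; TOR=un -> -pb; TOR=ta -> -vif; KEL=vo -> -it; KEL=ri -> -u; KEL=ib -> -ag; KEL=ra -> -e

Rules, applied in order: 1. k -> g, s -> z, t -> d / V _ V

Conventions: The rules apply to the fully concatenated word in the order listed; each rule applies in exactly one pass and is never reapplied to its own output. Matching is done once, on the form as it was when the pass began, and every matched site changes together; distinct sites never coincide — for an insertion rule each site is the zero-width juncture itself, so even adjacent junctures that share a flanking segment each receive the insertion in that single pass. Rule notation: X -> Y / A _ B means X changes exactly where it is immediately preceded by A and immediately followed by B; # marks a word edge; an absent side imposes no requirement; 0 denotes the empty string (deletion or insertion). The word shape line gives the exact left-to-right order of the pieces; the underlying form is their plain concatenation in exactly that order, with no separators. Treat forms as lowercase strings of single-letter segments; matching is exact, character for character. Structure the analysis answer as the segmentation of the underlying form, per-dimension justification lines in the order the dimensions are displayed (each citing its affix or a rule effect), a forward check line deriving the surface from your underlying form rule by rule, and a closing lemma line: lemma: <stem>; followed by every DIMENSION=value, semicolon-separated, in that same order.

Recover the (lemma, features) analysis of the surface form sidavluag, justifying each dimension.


underlying: sitav-lu-ag
TOR=ki - signalled by the affix -lu
KEL=ib - signalled by the affix -ag
check: sitavluag -> sidavluag
lemma: sitav; TOR=ki; KEL=ib


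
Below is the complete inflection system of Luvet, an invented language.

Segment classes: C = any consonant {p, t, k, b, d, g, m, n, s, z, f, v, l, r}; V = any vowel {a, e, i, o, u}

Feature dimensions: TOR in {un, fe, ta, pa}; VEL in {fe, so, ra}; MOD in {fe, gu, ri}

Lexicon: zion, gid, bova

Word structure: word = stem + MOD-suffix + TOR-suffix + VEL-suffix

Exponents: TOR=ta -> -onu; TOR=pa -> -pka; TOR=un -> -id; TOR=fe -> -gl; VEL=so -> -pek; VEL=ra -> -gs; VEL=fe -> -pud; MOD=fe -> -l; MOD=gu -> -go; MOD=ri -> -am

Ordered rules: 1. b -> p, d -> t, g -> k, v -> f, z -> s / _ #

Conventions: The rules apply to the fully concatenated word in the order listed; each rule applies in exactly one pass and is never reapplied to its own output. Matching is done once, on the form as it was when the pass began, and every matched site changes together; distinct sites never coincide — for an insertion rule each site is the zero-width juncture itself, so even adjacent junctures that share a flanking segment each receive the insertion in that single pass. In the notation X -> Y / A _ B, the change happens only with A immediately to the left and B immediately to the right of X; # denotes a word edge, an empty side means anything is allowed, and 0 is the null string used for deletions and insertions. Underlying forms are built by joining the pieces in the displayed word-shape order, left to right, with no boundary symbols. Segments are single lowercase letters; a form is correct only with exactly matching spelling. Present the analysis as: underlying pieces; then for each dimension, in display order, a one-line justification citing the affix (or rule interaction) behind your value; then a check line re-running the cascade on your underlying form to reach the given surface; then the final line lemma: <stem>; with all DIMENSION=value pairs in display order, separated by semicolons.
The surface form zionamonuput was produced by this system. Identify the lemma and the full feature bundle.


underlying: zion-am-onu-pud
TOR=ta - signalled by the affix -onu
VEL=fe - signalled by the affix -pud
MOD=ri - signalled by the affix -am
check: zionamonupud -> zionamonuput
lemma: zion; TOR=ta; VEL=fe; MOD=ri


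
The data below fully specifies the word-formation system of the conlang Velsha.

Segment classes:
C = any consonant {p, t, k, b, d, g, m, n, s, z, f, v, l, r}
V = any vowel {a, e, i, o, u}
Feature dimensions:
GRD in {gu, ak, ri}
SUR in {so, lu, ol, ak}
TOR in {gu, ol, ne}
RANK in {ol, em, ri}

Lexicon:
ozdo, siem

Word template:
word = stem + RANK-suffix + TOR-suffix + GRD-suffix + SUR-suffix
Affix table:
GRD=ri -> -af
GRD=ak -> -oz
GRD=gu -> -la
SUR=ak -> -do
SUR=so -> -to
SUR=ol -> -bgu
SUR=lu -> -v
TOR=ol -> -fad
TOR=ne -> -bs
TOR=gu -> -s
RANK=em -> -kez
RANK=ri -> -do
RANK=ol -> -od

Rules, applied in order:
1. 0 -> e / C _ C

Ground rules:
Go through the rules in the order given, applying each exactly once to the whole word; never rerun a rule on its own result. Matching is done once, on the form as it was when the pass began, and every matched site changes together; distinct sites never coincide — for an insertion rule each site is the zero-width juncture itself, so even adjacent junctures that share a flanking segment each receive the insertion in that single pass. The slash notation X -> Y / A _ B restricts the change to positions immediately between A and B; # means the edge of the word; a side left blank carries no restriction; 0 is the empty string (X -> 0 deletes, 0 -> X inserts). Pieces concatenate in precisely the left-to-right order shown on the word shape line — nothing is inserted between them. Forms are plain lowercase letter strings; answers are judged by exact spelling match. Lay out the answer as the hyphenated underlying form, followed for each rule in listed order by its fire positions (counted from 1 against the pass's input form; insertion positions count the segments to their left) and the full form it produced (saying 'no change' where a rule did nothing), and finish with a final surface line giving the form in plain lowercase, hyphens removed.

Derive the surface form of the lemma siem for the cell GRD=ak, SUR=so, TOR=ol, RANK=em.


underlying: siem-kez-fad-oz-to
1. 0 -> e / C _ C: inserts after position(s) 4, 7, 12: siemekezefadozeto
surface: siemekezefadozeto


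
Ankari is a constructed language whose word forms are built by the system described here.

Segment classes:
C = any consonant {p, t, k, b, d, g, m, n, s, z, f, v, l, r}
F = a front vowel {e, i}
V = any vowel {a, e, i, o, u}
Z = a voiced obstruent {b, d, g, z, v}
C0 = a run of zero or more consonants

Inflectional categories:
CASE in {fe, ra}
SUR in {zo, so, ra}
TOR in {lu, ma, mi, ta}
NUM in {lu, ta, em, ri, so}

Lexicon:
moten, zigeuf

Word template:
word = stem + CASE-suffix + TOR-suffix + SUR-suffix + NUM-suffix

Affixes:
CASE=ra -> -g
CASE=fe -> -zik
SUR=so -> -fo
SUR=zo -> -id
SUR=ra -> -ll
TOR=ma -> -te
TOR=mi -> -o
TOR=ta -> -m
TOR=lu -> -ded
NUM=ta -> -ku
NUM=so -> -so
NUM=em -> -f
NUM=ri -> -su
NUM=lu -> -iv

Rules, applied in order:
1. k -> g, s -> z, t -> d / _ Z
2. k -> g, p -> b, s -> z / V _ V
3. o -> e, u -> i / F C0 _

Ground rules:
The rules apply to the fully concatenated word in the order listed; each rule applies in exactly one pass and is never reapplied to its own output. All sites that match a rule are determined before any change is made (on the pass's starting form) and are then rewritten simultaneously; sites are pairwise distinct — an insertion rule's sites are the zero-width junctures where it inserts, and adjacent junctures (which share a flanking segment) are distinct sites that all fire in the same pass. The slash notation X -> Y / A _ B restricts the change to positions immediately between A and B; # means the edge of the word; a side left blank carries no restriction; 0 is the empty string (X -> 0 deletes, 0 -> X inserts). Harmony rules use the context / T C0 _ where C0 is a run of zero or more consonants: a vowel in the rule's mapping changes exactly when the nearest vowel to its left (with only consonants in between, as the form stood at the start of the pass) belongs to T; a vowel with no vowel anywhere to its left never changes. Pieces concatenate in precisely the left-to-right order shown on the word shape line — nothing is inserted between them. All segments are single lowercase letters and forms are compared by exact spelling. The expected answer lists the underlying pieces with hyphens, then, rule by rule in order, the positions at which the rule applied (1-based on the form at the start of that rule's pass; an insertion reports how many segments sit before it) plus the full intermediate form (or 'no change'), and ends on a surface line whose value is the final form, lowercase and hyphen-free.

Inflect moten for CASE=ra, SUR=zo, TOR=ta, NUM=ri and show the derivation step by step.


underlying: moten-g-m-id-su
1. k -> g, s -> z, t -> d / _ Z: no change
2. k -> g, p -> b, s -> z / V _ V: no change
3. o -> e, u -> i / F C0 _: fires at position(s) 11: motengmidsi
surface: motengmidsi


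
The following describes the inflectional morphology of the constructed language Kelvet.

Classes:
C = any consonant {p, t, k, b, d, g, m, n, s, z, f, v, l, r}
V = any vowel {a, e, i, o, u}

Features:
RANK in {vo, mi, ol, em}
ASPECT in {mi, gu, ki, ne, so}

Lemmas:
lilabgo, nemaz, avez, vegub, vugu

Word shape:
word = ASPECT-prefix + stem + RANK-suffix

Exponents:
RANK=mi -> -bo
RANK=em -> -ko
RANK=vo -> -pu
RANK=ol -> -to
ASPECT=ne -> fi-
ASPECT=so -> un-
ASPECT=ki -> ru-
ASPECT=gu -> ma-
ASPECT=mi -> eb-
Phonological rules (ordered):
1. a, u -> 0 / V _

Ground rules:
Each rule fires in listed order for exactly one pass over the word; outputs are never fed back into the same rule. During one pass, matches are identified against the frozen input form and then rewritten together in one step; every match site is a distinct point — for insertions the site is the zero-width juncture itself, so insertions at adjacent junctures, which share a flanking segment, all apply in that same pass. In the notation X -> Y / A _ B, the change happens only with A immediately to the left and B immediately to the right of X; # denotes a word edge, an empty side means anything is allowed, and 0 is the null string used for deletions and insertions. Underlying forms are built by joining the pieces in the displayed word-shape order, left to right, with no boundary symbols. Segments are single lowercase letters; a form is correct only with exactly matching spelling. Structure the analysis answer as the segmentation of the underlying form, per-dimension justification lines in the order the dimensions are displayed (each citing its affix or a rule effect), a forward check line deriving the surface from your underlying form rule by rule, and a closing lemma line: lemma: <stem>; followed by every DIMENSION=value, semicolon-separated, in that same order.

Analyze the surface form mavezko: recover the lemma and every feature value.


underlying: ma-avez-ko
RANK=em - signalled by the affix -ko
ASPECT=gu - signalled by the affix ma-
check: maavezko -> mavezko
lemma: avez; RANK=em; ASPECT=gu


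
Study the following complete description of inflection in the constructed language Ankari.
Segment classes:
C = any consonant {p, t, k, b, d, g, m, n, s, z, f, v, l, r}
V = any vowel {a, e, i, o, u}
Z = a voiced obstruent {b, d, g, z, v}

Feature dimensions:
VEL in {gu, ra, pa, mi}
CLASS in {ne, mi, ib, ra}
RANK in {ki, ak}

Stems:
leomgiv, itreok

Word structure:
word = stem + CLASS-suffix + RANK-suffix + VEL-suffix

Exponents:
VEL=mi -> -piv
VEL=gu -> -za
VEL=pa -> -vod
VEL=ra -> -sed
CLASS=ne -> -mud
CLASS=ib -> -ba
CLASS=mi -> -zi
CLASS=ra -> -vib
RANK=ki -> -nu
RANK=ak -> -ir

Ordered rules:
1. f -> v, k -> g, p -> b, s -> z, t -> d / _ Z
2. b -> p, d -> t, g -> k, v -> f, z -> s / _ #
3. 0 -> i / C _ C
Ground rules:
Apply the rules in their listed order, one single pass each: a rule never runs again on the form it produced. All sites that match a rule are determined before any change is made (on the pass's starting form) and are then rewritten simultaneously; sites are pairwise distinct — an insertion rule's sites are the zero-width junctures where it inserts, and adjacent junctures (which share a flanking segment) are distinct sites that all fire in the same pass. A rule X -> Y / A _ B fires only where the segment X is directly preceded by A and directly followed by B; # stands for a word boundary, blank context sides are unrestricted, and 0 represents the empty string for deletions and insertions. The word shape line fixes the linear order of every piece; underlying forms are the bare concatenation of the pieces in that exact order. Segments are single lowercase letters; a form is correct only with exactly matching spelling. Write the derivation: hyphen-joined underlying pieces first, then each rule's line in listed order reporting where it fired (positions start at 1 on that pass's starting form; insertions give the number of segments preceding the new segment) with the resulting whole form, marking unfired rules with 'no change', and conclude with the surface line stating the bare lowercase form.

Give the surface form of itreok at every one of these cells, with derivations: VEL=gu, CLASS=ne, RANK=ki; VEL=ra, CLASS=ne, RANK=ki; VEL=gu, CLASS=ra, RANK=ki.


cell VEL=gu, CLASS=ne, RANK=ki:
underlying: itreok-mud-nu-za
1. f -> v, k -> g, p -> b, s -> z, t -> d / _ Z: no change
2. b -> p, d -> t, g -> k, v -> f, z -> s / _ #: no change
3. 0 -> i / C _ C: inserts after position(s) 2, 6, 9: itireokimudinuza
surface: itireokimudinuza

cell VEL=ra, CLASS=ne, RANK=ki:
underlying: itreok-mud-nu-sed
1. f -> v, k -> g, p -> b, s -> z, t -> d / _ Z: no change
2. b -> p, d -> t, g -> k, v -> f, z -> s / _ #: fires at position(s) 14: itreokmudnuset
3. 0 -> i / C _ C: inserts after position(s) 2, 6, 9: itireokimudinuset
surface: itireokimudinuset

cell VEL=gu, CLASS=ra, RANK=ki:
underlying: itreok-vib-nu-za
1. f -> v, k -> g, p -> b, s -> z, t -> d / _ Z: fires at position(s) 6: itreogvibnuza
2. b -> p, d -> t, g -> k, v -> f, z -> s / _ #: no change
3. 0 -> i / C _ C: inserts after position(s) 2, 6, 9: itireogivibinuza
surface: itireogivibinuza


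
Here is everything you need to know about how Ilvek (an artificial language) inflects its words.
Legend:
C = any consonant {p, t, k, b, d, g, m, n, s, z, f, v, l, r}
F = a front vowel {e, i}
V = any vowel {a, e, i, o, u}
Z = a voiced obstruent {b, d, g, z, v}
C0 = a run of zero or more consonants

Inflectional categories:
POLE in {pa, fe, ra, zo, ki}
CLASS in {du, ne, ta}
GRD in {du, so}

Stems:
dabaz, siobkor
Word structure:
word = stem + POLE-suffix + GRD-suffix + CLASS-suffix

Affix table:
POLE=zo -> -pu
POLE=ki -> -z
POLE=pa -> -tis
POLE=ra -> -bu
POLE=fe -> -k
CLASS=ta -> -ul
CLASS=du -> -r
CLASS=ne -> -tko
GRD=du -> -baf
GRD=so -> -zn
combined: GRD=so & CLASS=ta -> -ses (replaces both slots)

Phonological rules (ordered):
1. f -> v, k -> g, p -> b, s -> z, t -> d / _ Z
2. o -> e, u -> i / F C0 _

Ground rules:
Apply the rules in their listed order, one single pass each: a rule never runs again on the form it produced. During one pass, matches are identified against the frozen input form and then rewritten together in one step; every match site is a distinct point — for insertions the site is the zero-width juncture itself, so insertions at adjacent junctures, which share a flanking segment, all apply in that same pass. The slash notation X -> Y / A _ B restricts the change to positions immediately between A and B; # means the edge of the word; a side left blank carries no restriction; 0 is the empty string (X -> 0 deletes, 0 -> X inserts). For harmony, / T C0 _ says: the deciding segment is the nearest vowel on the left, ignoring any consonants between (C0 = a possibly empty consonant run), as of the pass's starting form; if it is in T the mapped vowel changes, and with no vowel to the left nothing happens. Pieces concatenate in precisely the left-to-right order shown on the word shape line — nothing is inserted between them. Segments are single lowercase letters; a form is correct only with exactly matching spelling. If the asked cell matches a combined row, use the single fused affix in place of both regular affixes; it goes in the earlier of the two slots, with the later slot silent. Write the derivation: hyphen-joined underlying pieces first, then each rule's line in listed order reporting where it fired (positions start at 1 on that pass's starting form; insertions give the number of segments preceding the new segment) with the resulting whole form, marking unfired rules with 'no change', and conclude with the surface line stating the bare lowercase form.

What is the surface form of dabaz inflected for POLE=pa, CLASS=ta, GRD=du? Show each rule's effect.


underlying: dabaz-tis-baf-ul
1. f -> v, k -> g, p -> b, s -> z, t -> d / _ Z: fires at position(s) 8: dabaztizbaful
2. o -> e, u -> i / F C0 _: no change
surface: dabaztizbaful


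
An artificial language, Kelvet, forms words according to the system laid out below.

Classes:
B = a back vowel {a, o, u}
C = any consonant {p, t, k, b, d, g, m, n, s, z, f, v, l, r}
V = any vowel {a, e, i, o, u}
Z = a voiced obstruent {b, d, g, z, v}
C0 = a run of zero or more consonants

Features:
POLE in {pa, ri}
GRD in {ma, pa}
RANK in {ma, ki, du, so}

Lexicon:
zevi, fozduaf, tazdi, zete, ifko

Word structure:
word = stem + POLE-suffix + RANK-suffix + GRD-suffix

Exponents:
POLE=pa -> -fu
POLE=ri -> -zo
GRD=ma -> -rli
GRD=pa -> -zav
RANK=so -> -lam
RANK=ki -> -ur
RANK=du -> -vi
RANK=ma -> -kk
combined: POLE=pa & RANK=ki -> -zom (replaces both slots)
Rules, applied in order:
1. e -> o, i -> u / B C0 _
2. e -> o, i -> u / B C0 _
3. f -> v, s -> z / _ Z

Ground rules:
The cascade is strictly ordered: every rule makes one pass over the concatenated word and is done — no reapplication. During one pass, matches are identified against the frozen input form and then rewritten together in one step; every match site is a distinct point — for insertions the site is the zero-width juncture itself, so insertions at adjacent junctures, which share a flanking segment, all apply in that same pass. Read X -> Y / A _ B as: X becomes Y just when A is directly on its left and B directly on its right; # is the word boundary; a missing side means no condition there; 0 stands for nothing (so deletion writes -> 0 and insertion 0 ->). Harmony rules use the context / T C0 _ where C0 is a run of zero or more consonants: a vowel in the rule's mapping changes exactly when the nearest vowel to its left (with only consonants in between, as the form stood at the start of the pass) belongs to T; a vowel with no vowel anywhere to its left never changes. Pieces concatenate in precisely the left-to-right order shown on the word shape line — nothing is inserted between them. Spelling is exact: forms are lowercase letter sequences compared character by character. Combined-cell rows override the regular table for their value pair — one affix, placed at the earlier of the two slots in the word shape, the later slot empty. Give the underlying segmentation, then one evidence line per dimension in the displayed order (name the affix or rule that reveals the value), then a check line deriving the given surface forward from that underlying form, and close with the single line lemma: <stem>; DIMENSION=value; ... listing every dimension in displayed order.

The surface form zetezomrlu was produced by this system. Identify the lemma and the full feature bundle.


underlying: zete-zom-rli
POLE=pa - signalled by the combined affix row
GRD=ma - signalled by the affix -rli
RANK=ki - signalled by the combined affix row
check: zetezomrli -> zetezomrlu -> zetezomrlu -> zetezomrlu
lemma: zete; POLE=pa; GRD=ma; RANK=ki
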